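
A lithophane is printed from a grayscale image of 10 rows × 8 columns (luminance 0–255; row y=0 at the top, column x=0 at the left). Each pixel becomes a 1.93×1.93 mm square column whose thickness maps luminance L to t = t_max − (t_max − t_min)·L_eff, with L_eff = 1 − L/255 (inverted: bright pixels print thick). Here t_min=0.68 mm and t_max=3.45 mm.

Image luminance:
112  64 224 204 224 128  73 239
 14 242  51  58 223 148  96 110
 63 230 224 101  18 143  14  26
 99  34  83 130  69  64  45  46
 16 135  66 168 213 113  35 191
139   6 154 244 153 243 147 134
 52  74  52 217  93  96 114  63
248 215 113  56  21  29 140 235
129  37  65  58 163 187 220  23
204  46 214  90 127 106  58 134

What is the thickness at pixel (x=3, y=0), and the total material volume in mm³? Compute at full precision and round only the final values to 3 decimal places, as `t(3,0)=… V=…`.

t(3,0)=2.896 V=584.400

span = t_max - t_min = 3.45 - 0.68 = 2.770
L(3,0) = 204, L_eff = 1 - 204/255 = 0.200000 (inverted)
t(3,0) = 3.45 - 2.770·0.200000 = 2.896
Σt over all 10·8 pixels = 156.89
V = pitch²·Σt = 1.93²·156.89 = 584.400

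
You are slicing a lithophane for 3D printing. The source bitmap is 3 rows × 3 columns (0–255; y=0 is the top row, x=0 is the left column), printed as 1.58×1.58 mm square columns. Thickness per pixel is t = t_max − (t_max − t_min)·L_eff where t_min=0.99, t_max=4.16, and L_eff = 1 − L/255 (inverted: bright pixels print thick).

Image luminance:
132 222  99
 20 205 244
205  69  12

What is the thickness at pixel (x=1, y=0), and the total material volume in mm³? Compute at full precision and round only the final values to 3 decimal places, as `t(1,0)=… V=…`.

span = t_max - t_min = 4.16 - 0.99 = 3.170
L(1,0) = 222, L_eff = 1 - 222/255 = 0.129412 (inverted)
t(1,0) = 4.16 - 3.170·0.129412 = 3.750
Σt over all 3·3 pixels = 610141/25500 ≈ 23.9270980
V = pitch²·Σt = 1.58²·610141/25500 = 59.732

t(1,0)=3.750 V=59.732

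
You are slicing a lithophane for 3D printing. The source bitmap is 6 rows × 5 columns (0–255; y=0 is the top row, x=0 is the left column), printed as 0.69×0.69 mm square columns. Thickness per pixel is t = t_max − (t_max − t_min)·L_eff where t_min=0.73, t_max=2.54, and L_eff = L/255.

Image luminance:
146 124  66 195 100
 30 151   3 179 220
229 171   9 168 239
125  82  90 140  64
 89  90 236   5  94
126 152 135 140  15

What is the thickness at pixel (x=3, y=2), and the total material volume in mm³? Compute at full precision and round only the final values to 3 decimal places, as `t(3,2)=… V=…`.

t(3,2)=1.348 V=24.069

span = t_max - t_min = 2.54 - 0.73 = 1.810
L(3,2) = 168, L_eff = 168/255 = 0.658824
t(3,2) = 2.54 - 1.810·0.658824 = 1.348
Σt over all 6·5 pixels = 1289147/25500 ≈ 50.5547843
V = pitch²·Σt = 0.69²·1289147/25500 = 24.069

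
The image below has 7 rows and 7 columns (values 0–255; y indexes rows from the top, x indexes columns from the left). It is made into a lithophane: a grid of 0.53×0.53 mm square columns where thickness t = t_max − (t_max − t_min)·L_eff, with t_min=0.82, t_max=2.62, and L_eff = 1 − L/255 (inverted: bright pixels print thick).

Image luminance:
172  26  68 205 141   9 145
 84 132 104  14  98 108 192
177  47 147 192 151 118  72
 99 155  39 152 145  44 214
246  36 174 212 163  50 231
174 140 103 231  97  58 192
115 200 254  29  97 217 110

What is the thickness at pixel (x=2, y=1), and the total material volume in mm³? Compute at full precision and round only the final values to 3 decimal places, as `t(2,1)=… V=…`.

span = t_max - t_min = 2.62 - 0.82 = 1.800
L(2,1) = 104, L_eff = 1 - 104/255 = 0.592157 (inverted)
t(2,1) = 2.62 - 1.800·0.592157 = 1.554
Σt over all 7·7 pixels = 72427/850 ≈ 85.2082353
V = pitch²·Σt = 0.53²·72427/850 = 23.935

t(2,1)=1.554 V=23.935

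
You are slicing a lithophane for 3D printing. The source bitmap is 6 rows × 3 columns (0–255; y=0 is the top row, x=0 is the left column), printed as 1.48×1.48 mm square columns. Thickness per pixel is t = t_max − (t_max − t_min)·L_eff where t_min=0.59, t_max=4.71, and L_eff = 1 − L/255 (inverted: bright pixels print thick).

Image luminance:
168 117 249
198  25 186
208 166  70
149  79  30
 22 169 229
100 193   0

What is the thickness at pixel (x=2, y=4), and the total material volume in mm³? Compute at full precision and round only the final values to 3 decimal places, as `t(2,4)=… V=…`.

span = t_max - t_min = 4.71 - 0.59 = 4.120
L(2,4) = 229, L_eff = 1 - 229/255 = 0.101961 (inverted)
t(2,4) = 4.71 - 4.120·0.101961 = 4.290
Σt over all 6·3 pixels = 207051/4250 ≈ 48.7178824
V = pitch²·Σt = 1.48²·207051/4250 = 106.712

t(2,4)=4.290 V=106.712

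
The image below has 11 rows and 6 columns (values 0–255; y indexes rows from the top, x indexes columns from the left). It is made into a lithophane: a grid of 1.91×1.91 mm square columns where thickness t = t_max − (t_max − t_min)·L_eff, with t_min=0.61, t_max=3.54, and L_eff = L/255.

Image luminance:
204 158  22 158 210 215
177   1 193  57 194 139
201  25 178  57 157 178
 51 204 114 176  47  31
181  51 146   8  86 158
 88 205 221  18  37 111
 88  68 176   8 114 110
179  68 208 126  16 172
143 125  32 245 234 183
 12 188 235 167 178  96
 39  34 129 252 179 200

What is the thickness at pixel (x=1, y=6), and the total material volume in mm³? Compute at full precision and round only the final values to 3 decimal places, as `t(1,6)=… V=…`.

t(1,6)=2.759 V=497.679

span = t_max - t_min = 3.54 - 0.61 = 2.930
L(1,6) = 68, L_eff = 68/255 = 0.266667
t(1,6) = 3.54 - 2.930·0.266667 = 2.759
Σt over all 11·6 pixels = 3478747/25500 ≈ 136.4214510
V = pitch²·Σt = 1.91²·3478747/25500 = 497.679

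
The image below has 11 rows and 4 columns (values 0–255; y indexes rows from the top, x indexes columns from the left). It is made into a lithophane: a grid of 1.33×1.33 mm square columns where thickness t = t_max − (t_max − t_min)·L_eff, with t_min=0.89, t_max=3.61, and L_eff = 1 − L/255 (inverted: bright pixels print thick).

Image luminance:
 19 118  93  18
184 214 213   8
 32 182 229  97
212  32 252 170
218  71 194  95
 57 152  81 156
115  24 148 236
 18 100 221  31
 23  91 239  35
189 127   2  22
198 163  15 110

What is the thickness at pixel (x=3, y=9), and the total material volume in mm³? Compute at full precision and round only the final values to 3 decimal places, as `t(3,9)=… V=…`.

span = t_max - t_min = 3.61 - 0.89 = 2.720
L(3,9) = 22, L_eff = 1 - 22/255 = 0.913725 (inverted)
t(3,9) = 3.61 - 2.720·0.913725 = 1.125
Σt over all 11·4 pixels = 35501/375 ≈ 94.6693333
V = pitch²·Σt = 1.33²·35501/375 = 167.461

t(3,9)=1.125 V=167.461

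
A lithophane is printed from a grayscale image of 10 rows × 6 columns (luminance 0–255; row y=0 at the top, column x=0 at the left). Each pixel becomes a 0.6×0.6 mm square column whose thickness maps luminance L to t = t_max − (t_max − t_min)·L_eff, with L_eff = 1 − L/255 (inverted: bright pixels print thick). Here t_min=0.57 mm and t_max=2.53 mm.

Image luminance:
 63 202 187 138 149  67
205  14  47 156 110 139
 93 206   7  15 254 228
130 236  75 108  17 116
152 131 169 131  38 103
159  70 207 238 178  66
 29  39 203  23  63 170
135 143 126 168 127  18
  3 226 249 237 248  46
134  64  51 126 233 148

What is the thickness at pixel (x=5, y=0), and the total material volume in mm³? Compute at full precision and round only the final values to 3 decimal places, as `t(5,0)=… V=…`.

span = t_max - t_min = 2.53 - 0.57 = 1.960
L(5,0) = 67, L_eff = 1 - 67/255 = 0.737255 (inverted)
t(5,0) = 2.53 - 1.960·0.737255 = 1.085
Σt over all 10·6 pixels = 591062/6375 ≈ 92.7156078
V = pitch²·Σt = 0.6²·591062/6375 = 33.378

t(5,0)=1.085 V=33.378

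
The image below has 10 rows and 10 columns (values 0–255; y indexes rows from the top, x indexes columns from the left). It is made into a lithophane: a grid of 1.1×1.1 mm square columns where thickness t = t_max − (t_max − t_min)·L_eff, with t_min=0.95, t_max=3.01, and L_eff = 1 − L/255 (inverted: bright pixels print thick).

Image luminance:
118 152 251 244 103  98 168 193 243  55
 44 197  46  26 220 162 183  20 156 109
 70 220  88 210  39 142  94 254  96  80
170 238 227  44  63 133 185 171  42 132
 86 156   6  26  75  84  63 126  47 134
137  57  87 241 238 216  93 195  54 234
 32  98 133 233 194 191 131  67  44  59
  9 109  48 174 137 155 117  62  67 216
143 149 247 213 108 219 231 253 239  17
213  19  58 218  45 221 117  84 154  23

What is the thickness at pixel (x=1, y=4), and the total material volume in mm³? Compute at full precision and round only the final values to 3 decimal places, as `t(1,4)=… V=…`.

span = t_max - t_min = 3.01 - 0.95 = 2.060
L(1,4) = 156, L_eff = 1 - 156/255 = 0.388235 (inverted)
t(1,4) = 3.01 - 2.060·0.388235 = 2.210
Σt over all 10·10 pixels = 1279657/6375 ≈ 200.7305098
V = pitch²·Σt = 1.1²·1279657/6375 = 242.884

t(1,4)=2.210 V=242.884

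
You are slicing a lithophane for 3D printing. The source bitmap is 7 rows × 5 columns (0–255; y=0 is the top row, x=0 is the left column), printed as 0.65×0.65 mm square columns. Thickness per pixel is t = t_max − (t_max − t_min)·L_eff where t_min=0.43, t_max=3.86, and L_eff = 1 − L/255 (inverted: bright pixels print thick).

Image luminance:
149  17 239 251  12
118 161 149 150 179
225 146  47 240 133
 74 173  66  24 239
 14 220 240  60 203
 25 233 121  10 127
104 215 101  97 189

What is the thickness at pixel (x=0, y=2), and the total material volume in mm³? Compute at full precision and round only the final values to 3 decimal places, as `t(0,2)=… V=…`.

span = t_max - t_min = 3.86 - 0.43 = 3.430
L(0,2) = 225, L_eff = 1 - 225/255 = 0.117647 (inverted)
t(0,2) = 3.86 - 3.430·0.117647 = 3.456
Σt over all 7·5 pixels = 503342/6375 ≈ 78.9556078
V = pitch²·Σt = 0.65²·503342/6375 = 33.359

t(0,2)=3.456 V=33.359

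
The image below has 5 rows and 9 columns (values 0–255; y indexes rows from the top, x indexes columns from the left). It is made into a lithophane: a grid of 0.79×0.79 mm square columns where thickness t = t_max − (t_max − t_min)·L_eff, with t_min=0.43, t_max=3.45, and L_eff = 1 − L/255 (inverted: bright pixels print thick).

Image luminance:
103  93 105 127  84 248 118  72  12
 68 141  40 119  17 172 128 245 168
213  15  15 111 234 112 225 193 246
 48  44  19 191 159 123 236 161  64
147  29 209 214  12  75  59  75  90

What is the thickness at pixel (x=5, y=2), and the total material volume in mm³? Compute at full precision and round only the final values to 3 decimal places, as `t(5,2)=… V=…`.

span = t_max - t_min = 3.45 - 0.43 = 3.020
L(5,2) = 112, L_eff = 1 - 112/255 = 0.560784 (inverted)
t(5,2) = 3.45 - 3.020·0.560784 = 1.756
Σt over all 5·9 pixels = 705961/8500 ≈ 83.0542353
V = pitch²·Σt = 0.79²·705961/8500 = 51.834

t(5,2)=1.756 V=51.834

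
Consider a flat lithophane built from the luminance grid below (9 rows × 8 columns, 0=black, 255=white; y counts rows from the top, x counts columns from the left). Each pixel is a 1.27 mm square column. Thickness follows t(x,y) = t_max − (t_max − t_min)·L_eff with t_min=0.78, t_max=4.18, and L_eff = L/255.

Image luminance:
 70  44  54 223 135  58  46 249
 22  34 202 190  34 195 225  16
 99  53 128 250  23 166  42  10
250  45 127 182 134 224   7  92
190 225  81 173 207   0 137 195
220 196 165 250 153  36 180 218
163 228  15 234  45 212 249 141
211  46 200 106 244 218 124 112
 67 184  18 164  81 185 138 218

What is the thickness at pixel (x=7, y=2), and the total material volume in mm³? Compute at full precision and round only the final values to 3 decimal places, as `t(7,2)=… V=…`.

span = t_max - t_min = 4.18 - 0.78 = 3.400
L(7,2) = 10, L_eff = 10/255 = 0.039216
t(7,2) = 4.18 - 3.400·0.039216 = 4.047
Σt over all 9·8 pixels = 169.52
V = pitch²·Σt = 1.27²·169.52 = 273.419

t(7,2)=4.047 V=273.419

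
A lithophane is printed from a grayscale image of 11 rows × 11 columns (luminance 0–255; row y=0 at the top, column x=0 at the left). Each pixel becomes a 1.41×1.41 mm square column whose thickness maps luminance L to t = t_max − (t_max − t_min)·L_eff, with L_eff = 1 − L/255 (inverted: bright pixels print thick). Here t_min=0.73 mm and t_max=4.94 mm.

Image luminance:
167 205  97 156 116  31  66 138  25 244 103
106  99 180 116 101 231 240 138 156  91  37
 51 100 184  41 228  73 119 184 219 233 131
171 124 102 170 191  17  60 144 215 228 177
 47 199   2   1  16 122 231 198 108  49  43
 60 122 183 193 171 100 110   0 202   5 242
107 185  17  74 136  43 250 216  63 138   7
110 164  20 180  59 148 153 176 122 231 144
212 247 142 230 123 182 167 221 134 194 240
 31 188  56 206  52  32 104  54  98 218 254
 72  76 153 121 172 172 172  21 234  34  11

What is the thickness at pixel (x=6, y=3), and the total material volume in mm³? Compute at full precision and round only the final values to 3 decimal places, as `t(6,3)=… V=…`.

span = t_max - t_min = 4.94 - 0.73 = 4.210
L(6,3) = 60, L_eff = 1 - 60/255 = 0.764706 (inverted)
t(6,3) = 4.94 - 4.210·0.764706 = 1.721
Σt over all 11·11 pixels = 889369/2550 ≈ 348.7721569
V = pitch²·Σt = 1.41²·889369/2550 = 693.394

t(6,3)=1.721 V=693.394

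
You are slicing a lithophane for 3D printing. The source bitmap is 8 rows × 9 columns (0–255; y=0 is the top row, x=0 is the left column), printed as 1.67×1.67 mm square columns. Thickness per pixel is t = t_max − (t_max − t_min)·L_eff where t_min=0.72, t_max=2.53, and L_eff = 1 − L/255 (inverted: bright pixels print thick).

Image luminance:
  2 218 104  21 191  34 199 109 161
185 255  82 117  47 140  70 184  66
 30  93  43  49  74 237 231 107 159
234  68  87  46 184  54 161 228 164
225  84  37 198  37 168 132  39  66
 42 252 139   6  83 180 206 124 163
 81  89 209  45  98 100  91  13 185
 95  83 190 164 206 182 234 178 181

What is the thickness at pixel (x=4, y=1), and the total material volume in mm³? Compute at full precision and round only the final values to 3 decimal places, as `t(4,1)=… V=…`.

t(4,1)=1.054 V=323.510

span = t_max - t_min = 2.53 - 0.72 = 1.810
L(4,1) = 47, L_eff = 1 - 47/255 = 0.815686 (inverted)
t(4,1) = 2.53 - 1.810·0.815686 = 1.054
Σt over all 8·9 pixels = 985993/8500 ≈ 115.9991765
V = pitch²·Σt = 1.67²·985993/8500 = 323.510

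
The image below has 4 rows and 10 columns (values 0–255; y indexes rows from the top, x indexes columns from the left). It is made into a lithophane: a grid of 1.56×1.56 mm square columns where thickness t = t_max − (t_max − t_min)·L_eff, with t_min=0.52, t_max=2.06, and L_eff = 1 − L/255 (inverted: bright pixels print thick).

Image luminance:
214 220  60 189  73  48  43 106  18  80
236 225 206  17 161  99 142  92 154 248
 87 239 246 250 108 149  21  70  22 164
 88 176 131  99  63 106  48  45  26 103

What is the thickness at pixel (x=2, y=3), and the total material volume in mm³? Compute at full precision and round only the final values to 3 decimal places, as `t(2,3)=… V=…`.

span = t_max - t_min = 2.06 - 0.52 = 1.540
L(2,3) = 131, L_eff = 1 - 131/255 = 0.486275 (inverted)
t(2,3) = 2.06 - 1.540·0.486275 = 1.311
Σt over all 4·10 pixels = 106724/2125 ≈ 50.2230588
V = pitch²·Σt = 1.56²·106724/2125 = 122.223

t(2,3)=1.311 V=122.223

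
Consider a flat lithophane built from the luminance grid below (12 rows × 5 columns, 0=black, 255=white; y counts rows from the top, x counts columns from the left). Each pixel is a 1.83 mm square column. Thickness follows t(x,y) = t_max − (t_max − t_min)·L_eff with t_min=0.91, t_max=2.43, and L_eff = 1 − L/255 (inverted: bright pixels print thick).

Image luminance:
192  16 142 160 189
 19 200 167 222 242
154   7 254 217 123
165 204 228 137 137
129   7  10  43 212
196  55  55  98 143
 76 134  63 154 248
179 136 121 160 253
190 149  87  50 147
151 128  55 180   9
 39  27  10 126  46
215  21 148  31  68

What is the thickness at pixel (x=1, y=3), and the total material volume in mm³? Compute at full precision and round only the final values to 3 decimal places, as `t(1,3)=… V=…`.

span = t_max - t_min = 2.43 - 0.91 = 1.520
L(1,3) = 204, L_eff = 1 - 204/255 = 0.200000 (inverted)
t(1,3) = 2.43 - 1.520·0.200000 = 2.126
Σt over all 12·5 pixels = 211329/2125 ≈ 99.4489412
V = pitch²·Σt = 1.83²·211329/2125 = 333.045

t(1,3)=2.126 V=333.045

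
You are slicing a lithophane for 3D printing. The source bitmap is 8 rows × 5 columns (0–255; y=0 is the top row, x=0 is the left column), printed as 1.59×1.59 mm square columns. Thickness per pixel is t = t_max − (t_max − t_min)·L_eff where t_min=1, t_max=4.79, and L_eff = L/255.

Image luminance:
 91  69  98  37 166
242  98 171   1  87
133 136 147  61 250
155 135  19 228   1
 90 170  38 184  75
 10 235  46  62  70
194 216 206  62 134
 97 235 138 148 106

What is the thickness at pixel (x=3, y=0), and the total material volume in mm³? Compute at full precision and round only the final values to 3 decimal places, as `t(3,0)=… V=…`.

t(3,0)=4.240 V=302.486

span = t_max - t_min = 4.79 - 1 = 3.790
L(3,0) = 37, L_eff = 37/255 = 0.145098
t(3,0) = 4.79 - 3.790·0.145098 = 4.240
Σt over all 8·5 pixels = 3051061/25500 ≈ 119.6494510
V = pitch²·Σt = 1.59²·3051061/25500 = 302.486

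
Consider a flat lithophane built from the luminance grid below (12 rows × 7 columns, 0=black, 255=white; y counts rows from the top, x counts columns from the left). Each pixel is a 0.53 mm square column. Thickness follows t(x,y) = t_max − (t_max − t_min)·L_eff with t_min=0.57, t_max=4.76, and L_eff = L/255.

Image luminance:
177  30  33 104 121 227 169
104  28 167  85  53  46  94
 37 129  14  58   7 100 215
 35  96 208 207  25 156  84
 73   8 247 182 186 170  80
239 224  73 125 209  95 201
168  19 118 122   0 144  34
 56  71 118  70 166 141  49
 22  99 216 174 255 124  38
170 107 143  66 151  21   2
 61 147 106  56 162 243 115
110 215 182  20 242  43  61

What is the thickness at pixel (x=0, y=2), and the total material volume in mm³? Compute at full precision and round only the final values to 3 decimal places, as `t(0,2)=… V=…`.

span = t_max - t_min = 4.76 - 0.57 = 4.190
L(0,2) = 37, L_eff = 37/255 = 0.145098
t(0,2) = 4.76 - 4.190·0.145098 = 4.152
Σt over all 12·7 pixels = 1548827/6375 ≈ 242.9532549
V = pitch²·Σt = 0.53²·1548827/6375 = 68.246

t(0,2)=4.152 V=68.246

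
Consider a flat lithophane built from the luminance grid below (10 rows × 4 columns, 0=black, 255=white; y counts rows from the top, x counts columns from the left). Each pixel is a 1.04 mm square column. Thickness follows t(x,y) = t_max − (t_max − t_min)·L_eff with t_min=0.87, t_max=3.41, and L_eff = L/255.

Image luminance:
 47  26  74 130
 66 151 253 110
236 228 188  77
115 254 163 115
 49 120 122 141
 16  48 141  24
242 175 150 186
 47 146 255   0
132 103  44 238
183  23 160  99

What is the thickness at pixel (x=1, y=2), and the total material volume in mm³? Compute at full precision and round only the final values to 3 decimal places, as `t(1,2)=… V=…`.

t(1,2)=1.139 V=92.833

span = t_max - t_min = 3.41 - 0.87 = 2.540
L(1,2) = 228, L_eff = 228/255 = 0.894118
t(1,2) = 3.41 - 2.540·0.894118 = 1.139
Σt over all 10·4 pixels = 1094321/12750 ≈ 85.8290980
V = pitch²·Σt = 1.04²·1094321/12750 = 92.833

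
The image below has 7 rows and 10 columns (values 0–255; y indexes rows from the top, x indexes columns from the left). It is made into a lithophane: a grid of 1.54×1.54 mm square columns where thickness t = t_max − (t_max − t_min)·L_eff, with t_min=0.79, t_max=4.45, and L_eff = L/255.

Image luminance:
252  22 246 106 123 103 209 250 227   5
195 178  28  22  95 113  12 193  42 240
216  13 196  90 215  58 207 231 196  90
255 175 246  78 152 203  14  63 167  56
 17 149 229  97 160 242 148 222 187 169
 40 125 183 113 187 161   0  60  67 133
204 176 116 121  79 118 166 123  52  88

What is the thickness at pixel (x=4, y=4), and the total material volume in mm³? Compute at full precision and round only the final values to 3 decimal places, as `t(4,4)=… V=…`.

span = t_max - t_min = 4.45 - 0.79 = 3.660
L(4,4) = 160, L_eff = 160/255 = 0.627451
t(4,4) = 4.45 - 3.660·0.627451 = 2.154
Σt over all 7·10 pixels = 743521/4250 ≈ 174.9461176
V = pitch²·Σt = 1.54²·743521/4250 = 414.902

t(4,4)=2.154 V=414.902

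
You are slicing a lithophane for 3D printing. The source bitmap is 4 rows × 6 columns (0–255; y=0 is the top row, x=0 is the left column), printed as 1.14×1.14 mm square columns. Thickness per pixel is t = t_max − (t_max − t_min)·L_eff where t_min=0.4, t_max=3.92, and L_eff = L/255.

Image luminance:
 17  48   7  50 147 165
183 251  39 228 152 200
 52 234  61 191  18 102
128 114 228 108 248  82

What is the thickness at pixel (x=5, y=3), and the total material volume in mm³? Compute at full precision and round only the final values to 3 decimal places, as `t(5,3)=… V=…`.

span = t_max - t_min = 3.92 - 0.4 = 3.520
L(5,3) = 82, L_eff = 82/255 = 0.321569
t(5,3) = 3.92 - 3.520·0.321569 = 2.788
Σt over all 4·6 pixels = 331096/6375 ≈ 51.9366275
V = pitch²·Σt = 1.14²·331096/6375 = 67.497

t(5,3)=2.788 V=67.497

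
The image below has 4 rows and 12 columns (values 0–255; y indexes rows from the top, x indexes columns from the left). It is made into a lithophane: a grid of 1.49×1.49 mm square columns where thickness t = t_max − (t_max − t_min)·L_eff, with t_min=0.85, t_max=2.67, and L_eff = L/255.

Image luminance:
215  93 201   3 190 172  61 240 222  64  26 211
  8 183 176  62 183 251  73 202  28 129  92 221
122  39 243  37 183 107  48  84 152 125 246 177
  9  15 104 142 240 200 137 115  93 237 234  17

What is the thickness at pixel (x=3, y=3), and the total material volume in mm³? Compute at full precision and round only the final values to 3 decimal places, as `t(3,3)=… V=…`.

span = t_max - t_min = 2.67 - 0.85 = 1.820
L(3,3) = 142, L_eff = 142/255 = 0.556863
t(3,3) = 2.67 - 1.820·0.556863 = 1.657
Σt over all 4·12 pixels = 525274/6375 ≈ 82.3959216
V = pitch²·Σt = 1.49²·525274/6375 = 182.927

t(3,3)=1.657 V=182.927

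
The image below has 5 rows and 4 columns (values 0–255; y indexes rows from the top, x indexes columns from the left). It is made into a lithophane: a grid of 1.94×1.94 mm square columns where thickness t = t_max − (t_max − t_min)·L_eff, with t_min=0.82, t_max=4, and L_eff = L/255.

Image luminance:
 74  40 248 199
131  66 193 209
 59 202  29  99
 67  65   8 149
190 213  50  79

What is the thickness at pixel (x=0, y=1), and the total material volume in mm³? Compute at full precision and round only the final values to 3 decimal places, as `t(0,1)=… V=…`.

span = t_max - t_min = 4 - 0.82 = 3.180
L(0,1) = 131, L_eff = 131/255 = 0.513725
t(0,1) = 4 - 3.180·0.513725 = 2.366
Σt over all 5·4 pixels = 21439/425 ≈ 50.4447059
V = pitch²·Σt = 1.94²·21439/425 = 189.854

t(0,1)=2.366 V=189.854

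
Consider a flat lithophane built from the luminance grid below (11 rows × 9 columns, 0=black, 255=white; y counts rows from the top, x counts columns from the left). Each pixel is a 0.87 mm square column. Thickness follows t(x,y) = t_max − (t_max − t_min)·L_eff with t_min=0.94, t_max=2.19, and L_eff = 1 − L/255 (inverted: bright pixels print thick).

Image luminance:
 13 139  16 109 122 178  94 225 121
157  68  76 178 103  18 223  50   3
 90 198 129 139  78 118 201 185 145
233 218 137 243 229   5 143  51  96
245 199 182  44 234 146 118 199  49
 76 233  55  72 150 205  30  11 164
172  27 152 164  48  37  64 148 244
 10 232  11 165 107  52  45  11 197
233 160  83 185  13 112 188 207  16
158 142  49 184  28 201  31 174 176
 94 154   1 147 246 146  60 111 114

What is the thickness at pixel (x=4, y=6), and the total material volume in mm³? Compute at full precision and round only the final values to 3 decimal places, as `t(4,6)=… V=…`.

span = t_max - t_min = 2.19 - 0.94 = 1.250
L(4,6) = 48, L_eff = 1 - 48/255 = 0.811765 (inverted)
t(4,6) = 2.19 - 1.250·0.811765 = 1.175
Σt over all 11·9 pixels = 195164/1275 ≈ 153.0698039
V = pitch²·Σt = 0.87²·195164/1275 = 115.859

t(4,6)=1.175 V=115.859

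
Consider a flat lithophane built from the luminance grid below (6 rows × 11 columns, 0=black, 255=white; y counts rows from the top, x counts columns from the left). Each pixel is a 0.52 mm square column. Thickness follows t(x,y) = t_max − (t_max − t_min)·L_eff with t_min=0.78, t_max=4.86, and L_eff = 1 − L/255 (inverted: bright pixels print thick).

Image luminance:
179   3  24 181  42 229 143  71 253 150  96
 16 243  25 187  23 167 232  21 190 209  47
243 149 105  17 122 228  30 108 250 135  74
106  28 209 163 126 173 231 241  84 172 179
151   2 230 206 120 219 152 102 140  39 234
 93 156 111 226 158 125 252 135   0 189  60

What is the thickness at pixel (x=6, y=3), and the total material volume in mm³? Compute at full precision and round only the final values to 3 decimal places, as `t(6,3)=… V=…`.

t(6,3)=4.476 V=52.875

span = t_max - t_min = 4.86 - 0.78 = 4.080
L(6,3) = 231, L_eff = 1 - 231/255 = 0.094118 (inverted)
t(6,3) = 4.86 - 4.080·0.094118 = 4.476
Σt over all 6·11 pixels = 195.544
V = pitch²·Σt = 0.52²·195.544 = 52.875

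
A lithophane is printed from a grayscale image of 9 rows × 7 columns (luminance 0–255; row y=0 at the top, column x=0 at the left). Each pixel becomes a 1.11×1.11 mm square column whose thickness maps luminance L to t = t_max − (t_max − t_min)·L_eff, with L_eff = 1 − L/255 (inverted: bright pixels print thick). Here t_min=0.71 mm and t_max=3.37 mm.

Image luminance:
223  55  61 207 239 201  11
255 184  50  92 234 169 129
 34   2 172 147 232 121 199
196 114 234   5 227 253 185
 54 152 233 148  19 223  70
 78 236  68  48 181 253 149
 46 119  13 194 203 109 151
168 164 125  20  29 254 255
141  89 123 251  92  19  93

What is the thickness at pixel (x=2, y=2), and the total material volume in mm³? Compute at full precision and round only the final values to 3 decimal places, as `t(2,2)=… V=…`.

span = t_max - t_min = 3.37 - 0.71 = 2.660
L(2,2) = 172, L_eff = 1 - 172/255 = 0.325490 (inverted)
t(2,2) = 3.37 - 2.660·0.325490 = 2.504
Σt over all 9·7 pixels = 3481681/25500 ≈ 136.5365098
V = pitch²·Σt = 1.11²·3481681/25500 = 168.227

t(2,2)=2.504 V=168.227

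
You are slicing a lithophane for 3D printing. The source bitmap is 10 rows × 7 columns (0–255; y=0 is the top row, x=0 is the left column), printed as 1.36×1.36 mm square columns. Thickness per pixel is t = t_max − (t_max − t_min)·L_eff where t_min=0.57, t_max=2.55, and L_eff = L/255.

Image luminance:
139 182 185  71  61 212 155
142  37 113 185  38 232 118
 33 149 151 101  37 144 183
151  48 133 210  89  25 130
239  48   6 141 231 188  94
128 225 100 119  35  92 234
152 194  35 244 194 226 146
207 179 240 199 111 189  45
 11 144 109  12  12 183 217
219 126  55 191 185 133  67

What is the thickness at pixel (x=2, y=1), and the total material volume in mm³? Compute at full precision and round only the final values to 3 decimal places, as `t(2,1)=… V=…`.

span = t_max - t_min = 2.55 - 0.57 = 1.980
L(2,1) = 113, L_eff = 113/255 = 0.443137
t(2,1) = 2.55 - 1.980·0.443137 = 1.673
Σt over all 10·7 pixels = 224889/2125 ≈ 105.8301176
V = pitch²·Σt = 1.36²·224889/2125 = 195.743

t(2,1)=1.673 V=195.743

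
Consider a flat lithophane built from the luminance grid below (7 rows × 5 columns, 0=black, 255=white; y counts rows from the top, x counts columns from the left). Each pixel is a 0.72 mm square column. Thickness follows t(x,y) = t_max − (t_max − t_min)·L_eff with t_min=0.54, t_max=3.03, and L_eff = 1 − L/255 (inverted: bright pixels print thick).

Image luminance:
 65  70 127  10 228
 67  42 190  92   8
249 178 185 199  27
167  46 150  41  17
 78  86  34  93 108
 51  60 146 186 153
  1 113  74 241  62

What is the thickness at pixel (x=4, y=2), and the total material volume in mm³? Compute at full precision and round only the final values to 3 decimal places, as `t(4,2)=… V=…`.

t(4,2)=0.804 V=28.244

span = t_max - t_min = 3.03 - 0.54 = 2.490
L(4,2) = 27, L_eff = 1 - 27/255 = 0.894118 (inverted)
t(4,2) = 3.03 - 2.490·0.894118 = 0.804
Σt over all 7·5 pixels = 231551/4250 ≈ 54.4825882
V = pitch²·Σt = 0.72²·231551/4250 = 28.244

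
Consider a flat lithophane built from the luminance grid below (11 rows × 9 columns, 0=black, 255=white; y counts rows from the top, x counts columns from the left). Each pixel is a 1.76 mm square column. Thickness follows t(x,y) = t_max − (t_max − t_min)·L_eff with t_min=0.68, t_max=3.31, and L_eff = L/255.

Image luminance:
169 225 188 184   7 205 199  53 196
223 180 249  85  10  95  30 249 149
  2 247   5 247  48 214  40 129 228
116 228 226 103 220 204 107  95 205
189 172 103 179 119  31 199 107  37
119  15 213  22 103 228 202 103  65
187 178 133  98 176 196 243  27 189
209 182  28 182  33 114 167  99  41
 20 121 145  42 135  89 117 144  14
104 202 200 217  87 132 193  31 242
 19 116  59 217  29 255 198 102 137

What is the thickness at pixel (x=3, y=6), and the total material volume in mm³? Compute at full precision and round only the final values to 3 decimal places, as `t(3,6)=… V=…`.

t(3,6)=2.299 V=586.473

span = t_max - t_min = 3.31 - 0.68 = 2.630
L(3,6) = 98, L_eff = 98/255 = 0.384314
t(3,6) = 3.31 - 2.630·0.384314 = 2.299
Σt over all 11·9 pixels = 96559/510 ≈ 189.3313725
V = pitch²·Σt = 1.76²·96559/510 = 586.473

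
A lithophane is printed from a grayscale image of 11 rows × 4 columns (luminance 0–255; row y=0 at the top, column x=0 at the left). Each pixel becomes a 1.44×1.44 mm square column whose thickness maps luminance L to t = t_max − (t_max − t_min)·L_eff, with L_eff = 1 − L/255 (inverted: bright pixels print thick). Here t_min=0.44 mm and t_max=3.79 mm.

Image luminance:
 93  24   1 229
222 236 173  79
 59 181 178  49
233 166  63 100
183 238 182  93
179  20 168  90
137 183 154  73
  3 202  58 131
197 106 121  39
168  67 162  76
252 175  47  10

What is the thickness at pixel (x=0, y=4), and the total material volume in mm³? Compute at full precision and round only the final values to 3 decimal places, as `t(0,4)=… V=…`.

span = t_max - t_min = 3.79 - 0.44 = 3.350
L(0,4) = 183, L_eff = 1 - 183/255 = 0.282353 (inverted)
t(0,4) = 3.79 - 3.350·0.282353 = 2.844
Σt over all 11·4 pixels = 118484/1275 ≈ 92.9286275
V = pitch²·Σt = 1.44²·118484/1275 = 192.697

t(0,4)=2.844 V=192.697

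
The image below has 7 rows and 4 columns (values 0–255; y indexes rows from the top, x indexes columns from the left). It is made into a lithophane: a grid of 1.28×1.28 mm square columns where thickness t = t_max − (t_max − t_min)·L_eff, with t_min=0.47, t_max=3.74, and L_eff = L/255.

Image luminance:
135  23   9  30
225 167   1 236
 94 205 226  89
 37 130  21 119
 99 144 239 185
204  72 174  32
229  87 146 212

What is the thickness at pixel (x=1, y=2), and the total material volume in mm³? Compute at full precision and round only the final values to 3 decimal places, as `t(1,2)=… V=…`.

span = t_max - t_min = 3.74 - 0.47 = 3.270
L(1,2) = 205, L_eff = 205/255 = 0.803922
t(1,2) = 3.74 - 3.270·0.803922 = 1.111
Σt over all 7·4 pixels = 58.94
V = pitch²·Σt = 1.28²·58.94 = 96.567

t(1,2)=1.111 V=96.567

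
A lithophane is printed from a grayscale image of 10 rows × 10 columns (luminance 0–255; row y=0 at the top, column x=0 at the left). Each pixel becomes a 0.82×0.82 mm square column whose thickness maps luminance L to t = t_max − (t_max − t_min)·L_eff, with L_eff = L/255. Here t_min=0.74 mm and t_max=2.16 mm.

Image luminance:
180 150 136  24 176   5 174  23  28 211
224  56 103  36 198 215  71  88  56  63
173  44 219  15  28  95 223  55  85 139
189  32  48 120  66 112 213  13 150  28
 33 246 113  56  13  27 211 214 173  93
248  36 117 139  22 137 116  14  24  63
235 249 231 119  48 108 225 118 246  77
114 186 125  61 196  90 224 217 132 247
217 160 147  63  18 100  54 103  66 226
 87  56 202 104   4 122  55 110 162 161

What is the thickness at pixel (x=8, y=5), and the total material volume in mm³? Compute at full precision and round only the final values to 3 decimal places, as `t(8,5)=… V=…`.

t(8,5)=2.026 V=100.965

span = t_max - t_min = 2.16 - 0.74 = 1.420
L(8,5) = 24, L_eff = 24/255 = 0.094118
t(8,5) = 2.16 - 1.420·0.094118 = 2.026
Σt over all 10·10 pixels = 957248/6375 ≈ 150.1565490
V = pitch²·Σt = 0.82²·957248/6375 = 100.965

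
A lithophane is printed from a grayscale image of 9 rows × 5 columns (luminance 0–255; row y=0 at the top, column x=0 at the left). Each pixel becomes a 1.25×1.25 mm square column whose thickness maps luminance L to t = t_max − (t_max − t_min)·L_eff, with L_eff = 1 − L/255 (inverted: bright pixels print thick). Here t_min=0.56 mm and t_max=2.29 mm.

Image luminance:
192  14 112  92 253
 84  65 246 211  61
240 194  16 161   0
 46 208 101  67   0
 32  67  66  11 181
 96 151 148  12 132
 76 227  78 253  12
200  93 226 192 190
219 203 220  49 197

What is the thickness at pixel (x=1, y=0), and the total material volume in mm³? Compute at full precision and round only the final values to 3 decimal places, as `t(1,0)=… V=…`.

t(1,0)=0.655 V=99.734

span = t_max - t_min = 2.29 - 0.56 = 1.730
L(1,0) = 14, L_eff = 1 - 14/255 = 0.945098 (inverted)
t(1,0) = 2.29 - 1.730·0.945098 = 0.655
Σt over all 9·5 pixels = 271277/4250 ≈ 63.8298824
V = pitch²·Σt = 1.25²·271277/4250 = 99.734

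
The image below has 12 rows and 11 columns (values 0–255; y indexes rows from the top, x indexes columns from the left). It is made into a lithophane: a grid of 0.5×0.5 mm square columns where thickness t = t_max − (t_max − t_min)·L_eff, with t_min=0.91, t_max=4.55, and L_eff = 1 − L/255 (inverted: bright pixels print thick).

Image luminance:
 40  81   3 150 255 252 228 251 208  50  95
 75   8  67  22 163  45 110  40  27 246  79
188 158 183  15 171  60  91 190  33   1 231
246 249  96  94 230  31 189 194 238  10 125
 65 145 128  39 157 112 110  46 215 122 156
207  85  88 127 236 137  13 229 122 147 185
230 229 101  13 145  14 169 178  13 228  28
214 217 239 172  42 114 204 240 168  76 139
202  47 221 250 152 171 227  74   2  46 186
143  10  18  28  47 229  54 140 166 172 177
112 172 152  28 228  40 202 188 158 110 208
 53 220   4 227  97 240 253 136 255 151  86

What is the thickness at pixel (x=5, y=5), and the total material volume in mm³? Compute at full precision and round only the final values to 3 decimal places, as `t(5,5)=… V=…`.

span = t_max - t_min = 4.55 - 0.91 = 3.640
L(5,5) = 137, L_eff = 1 - 137/255 = 0.462745 (inverted)
t(5,5) = 4.55 - 3.640·0.462745 = 2.866
Σt over all 12·11 pixels = 2371369/6375 ≈ 371.9794510
V = pitch²·Σt = 0.5²·2371369/6375 = 92.995

t(5,5)=2.866 V=92.995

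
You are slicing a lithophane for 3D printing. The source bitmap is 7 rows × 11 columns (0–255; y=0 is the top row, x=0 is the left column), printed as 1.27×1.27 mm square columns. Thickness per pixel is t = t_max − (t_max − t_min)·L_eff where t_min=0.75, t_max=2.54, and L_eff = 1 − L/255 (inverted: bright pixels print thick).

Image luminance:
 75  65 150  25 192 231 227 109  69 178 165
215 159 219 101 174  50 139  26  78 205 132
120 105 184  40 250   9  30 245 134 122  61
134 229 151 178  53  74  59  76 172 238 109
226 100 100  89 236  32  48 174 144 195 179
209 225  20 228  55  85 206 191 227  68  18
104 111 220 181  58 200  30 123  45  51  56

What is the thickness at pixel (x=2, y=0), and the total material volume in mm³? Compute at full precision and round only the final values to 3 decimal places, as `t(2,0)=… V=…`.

t(2,0)=1.803 V=206.262

span = t_max - t_min = 2.54 - 0.75 = 1.790
L(2,0) = 150, L_eff = 1 - 150/255 = 0.411765 (inverted)
t(2,0) = 2.54 - 1.790·0.411765 = 1.803
Σt over all 7·11 pixels = 1630507/12750 ≈ 127.8829020
V = pitch²·Σt = 1.27²·1630507/12750 = 206.262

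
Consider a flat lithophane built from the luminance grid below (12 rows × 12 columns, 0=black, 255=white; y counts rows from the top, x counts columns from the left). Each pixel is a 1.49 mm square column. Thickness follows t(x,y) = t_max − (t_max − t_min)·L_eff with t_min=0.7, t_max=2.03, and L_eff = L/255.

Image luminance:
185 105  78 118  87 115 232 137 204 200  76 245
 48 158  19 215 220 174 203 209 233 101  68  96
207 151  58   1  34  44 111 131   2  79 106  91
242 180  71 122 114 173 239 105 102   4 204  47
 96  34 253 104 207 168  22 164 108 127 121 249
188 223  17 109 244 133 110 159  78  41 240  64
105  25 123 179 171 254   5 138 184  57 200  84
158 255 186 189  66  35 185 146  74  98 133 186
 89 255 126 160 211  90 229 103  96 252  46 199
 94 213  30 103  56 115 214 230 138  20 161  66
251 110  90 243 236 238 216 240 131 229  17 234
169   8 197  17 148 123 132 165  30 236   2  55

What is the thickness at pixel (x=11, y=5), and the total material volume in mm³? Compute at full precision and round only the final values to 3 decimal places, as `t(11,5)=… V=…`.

span = t_max - t_min = 2.03 - 0.7 = 1.330
L(11,5) = 64, L_eff = 64/255 = 0.250980
t(11,5) = 2.03 - 1.330·0.250980 = 1.696
Σt over all 12·12 pixels = 405587/2125 ≈ 190.8644706
V = pitch²·Σt = 1.49²·405587/2125 = 423.738

t(11,5)=1.696 V=423.738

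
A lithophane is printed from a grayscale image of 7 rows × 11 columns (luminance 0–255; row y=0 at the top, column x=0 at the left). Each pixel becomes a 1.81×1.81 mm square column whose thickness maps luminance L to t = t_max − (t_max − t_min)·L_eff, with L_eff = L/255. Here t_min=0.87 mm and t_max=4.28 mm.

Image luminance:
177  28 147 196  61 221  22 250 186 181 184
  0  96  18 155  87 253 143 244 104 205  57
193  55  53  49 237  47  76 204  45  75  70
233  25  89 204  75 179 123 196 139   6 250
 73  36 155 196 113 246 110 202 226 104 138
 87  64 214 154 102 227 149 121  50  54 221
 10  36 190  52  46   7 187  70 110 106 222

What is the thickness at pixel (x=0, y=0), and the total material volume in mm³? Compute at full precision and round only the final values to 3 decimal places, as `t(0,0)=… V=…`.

t(0,0)=1.913 V=654.015

span = t_max - t_min = 4.28 - 0.87 = 3.410
L(0,0) = 177, L_eff = 177/255 = 0.694118
t(0,0) = 4.28 - 3.410·0.694118 = 1.913
Σt over all 7·11 pixels = 1272656/6375 ≈ 199.6323137
V = pitch²·Σt = 1.81²·1272656/6375 = 654.015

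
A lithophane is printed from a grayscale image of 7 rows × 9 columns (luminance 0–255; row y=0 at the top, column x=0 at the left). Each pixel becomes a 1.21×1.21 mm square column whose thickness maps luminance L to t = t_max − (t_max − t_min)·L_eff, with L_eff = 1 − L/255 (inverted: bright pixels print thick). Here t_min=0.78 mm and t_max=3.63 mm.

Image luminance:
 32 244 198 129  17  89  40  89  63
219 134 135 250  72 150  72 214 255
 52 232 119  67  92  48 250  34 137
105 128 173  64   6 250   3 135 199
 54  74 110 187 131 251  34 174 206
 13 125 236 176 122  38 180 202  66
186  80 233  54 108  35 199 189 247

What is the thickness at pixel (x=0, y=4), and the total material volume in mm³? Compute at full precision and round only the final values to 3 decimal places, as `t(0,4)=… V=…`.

span = t_max - t_min = 3.63 - 0.78 = 2.850
L(0,4) = 54, L_eff = 1 - 54/255 = 0.788235 (inverted)
t(0,4) = 3.63 - 2.850·0.788235 = 1.384
Σt over all 7·9 pixels = 59863/425 ≈ 140.8541176
V = pitch²·Σt = 1.21²·59863/425 = 206.225

t(0,4)=1.384 V=206.225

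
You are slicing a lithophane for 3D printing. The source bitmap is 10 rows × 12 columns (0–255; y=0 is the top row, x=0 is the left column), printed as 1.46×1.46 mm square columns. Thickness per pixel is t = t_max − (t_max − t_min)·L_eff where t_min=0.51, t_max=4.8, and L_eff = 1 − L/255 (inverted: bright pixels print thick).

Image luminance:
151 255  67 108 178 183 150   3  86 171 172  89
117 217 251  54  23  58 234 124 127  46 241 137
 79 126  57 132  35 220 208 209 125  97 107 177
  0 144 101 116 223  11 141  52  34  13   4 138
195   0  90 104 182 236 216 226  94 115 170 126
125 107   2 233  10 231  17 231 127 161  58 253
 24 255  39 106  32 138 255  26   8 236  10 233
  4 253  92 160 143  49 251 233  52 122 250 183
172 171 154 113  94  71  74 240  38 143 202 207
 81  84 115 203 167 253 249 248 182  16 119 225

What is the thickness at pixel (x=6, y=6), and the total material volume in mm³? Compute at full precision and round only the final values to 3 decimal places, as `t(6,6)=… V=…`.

t(6,6)=4.800 V=699.748

span = t_max - t_min = 4.8 - 0.51 = 4.290
L(6,6) = 255, L_eff = 1 - 255/255 = 0.000000 (inverted)
t(6,6) = 4.8 - 4.290·0.000000 = 4.800
Σt over all 10·12 pixels = 111613/340 ≈ 328.2735294
V = pitch²·Σt = 1.46²·111613/340 = 699.748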